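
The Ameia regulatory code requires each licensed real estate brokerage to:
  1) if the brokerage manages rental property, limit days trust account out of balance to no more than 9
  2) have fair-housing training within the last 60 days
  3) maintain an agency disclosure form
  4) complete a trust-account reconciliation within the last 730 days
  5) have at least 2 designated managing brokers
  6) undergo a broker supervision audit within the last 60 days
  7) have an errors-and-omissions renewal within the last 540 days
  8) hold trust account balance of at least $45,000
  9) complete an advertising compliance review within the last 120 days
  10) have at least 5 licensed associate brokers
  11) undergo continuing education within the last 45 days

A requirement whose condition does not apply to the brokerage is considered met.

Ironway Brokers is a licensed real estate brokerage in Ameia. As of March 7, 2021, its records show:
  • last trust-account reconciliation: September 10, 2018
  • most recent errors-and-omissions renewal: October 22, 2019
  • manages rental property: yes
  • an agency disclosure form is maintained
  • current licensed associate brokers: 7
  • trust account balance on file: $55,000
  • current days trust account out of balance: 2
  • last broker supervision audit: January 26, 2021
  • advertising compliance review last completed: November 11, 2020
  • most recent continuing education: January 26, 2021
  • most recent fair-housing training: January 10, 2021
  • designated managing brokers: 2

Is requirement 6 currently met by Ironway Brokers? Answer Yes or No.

6. broker supervision audit 40 days ago vs limit 60 → met

Yes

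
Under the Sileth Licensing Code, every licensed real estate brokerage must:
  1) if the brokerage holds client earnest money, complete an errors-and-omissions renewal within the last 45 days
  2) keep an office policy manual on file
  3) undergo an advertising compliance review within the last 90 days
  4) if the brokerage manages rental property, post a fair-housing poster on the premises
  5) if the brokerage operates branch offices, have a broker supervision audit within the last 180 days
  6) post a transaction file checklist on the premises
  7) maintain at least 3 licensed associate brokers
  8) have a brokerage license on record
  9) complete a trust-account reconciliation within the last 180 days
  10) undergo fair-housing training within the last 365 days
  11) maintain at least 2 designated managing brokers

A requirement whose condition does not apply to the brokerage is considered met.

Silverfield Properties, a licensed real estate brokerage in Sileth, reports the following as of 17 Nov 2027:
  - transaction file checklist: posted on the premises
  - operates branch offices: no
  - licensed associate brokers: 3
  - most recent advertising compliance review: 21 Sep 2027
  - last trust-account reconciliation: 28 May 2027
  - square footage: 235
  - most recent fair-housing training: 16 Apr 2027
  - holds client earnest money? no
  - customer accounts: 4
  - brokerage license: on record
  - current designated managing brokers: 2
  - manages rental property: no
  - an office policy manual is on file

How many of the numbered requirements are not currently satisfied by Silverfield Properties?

0

1. condition 'holds client earnest money' does not hold → requirement n/a → met
2. office policy manual present → met
3. advertising compliance review 57 days ago vs limit 90 → met
4. condition 'manages rental property' does not hold → requirement n/a → met
5. condition 'operates branch offices' does not hold → requirement n/a → met
6. transaction file checklist present → met
7. licensed associate brokers 3 ≥ 3 → met
8. brokerage license present → met
9. trust-account reconciliation 173 days ago vs limit 180 → met
10. fair-housing training 215 days ago vs limit 365 → met
11. designated managing brokers 2 ≥ 2 → met
Not met: 0 of 11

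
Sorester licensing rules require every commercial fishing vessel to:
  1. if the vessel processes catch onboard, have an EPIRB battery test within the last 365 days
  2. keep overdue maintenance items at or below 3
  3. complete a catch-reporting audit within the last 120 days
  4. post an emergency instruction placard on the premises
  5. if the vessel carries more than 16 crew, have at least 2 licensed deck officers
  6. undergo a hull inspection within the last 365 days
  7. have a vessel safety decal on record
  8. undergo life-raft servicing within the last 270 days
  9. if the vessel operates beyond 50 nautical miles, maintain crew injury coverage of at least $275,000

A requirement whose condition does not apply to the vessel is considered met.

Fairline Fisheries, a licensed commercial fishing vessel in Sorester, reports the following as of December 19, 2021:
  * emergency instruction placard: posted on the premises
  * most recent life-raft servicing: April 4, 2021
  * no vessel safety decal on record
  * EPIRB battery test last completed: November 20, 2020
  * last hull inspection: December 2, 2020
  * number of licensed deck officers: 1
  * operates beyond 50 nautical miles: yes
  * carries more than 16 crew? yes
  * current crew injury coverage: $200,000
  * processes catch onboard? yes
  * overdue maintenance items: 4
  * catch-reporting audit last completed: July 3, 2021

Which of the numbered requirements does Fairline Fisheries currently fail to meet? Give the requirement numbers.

1, 2, 3, 5, 6, 7, 9

1. condition 'processes catch onboard' holds; EPIRB battery test 394 days ago vs limit 365 → not met
2. overdue maintenance items 4 > 3 → not met
3. catch-reporting audit 169 days ago vs limit 120 → not met
4. emergency instruction placard present → met
5. condition 'carries more than 16 crew' holds; licensed deck officers 1 < 2 → not met
6. hull inspection 382 days ago vs limit 365 → not met
7. vessel safety decal absent → not met
8. life-raft servicing 259 days ago vs limit 270 → met
9. condition 'operates beyond 50 nautical miles' holds; crew injury coverage $200,000 < $275,000 → not met
Not met: 1, 2, 3, 5, 6, 7, 9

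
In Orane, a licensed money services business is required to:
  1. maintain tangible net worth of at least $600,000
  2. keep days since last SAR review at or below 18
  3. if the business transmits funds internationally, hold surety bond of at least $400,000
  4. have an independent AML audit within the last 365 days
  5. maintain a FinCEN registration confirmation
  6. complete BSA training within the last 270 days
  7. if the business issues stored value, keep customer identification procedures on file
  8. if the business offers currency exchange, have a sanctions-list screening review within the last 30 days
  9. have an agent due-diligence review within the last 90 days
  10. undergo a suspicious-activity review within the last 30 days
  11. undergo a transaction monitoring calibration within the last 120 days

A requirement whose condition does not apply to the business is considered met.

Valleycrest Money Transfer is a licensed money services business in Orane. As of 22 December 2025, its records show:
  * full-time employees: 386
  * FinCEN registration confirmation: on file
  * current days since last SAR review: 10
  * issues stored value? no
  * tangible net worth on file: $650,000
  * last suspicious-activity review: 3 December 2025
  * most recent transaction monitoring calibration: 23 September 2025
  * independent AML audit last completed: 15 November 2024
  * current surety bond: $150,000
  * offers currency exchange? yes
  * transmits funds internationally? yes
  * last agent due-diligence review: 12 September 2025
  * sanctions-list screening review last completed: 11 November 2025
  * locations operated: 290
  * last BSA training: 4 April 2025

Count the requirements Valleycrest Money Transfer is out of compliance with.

4

1. tangible net worth $650,000 ≥ $600,000 → met
2. days since last SAR review 10 ≤ 18 → met
3. condition 'transmits funds internationally' holds; surety bond $150,000 < $400,000 → not met
4. independent AML audit 402 days ago vs limit 365 → not met
5. FinCEN registration confirmation present → met
6. BSA training 262 days ago vs limit 270 → met
7. condition 'issues stored value' does not hold → requirement n/a → met
8. condition 'offers currency exchange' holds; sanctions-list screening review 41 days ago vs limit 30 → not met
9. agent due-diligence review 101 days ago vs limit 90 → not met
10. suspicious-activity review 19 days ago vs limit 30 → met
11. transaction monitoring calibration 90 days ago vs limit 120 → met
Not met: 4 of 11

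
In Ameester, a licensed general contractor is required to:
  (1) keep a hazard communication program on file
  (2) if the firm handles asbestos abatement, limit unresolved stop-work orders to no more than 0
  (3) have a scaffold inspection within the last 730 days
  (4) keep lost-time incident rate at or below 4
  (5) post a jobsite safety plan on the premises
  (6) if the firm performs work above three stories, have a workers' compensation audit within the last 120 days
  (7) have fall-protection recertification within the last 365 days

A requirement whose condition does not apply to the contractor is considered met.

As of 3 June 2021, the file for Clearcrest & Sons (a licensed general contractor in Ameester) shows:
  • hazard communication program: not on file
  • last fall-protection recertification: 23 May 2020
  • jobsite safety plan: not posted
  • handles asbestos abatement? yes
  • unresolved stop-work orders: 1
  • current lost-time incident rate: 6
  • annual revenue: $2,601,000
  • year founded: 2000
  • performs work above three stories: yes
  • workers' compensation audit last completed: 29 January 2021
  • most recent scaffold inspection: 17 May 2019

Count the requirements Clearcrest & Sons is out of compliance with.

1. hazard communication program absent → not met
2. condition 'handles asbestos abatement' holds; unresolved stop-work orders 1 > 0 → not met
3. scaffold inspection 748 days ago vs limit 730 → not met
4. lost-time incident rate 6 > 4 → not met
5. jobsite safety plan absent → not met
6. condition 'performs work above three stories' holds; workers' compensation audit 125 days ago vs limit 120 → not met
7. fall-protection recertification 376 days ago vs limit 365 → not met
Not met: 7 of 7

7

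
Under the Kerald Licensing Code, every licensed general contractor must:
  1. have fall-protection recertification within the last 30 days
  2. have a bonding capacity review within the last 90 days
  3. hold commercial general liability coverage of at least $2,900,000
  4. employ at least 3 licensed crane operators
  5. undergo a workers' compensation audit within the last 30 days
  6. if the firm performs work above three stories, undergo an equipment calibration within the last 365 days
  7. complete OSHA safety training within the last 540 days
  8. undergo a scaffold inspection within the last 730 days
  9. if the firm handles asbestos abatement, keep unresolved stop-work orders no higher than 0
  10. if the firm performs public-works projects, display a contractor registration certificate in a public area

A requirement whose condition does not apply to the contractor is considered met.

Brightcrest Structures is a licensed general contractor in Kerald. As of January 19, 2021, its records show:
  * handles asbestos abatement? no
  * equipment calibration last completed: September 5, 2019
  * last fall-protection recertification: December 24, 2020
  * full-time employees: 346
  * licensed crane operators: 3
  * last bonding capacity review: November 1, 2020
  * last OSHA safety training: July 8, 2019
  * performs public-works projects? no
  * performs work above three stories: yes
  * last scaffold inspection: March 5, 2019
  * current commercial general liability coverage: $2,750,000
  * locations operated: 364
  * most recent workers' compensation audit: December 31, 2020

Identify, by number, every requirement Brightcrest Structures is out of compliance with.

1. fall-protection recertification 26 days ago vs limit 30 → met
2. bonding capacity review 79 days ago vs limit 90 → met
3. commercial general liability coverage $2,750,000 < $2,900,000 → not met
4. licensed crane operators 3 ≥ 3 → met
5. workers' compensation audit 19 days ago vs limit 30 → met
6. condition 'performs work above three stories' holds; equipment calibration 502 days ago vs limit 365 → not met
7. OSHA safety training 561 days ago vs limit 540 → not met
8. scaffold inspection 686 days ago vs limit 730 → met
9. condition 'handles asbestos abatement' does not hold → requirement n/a → met
10. condition 'performs public-works projects' does not hold → requirement n/a → met
Not met: 3, 6, 7

3, 6, 7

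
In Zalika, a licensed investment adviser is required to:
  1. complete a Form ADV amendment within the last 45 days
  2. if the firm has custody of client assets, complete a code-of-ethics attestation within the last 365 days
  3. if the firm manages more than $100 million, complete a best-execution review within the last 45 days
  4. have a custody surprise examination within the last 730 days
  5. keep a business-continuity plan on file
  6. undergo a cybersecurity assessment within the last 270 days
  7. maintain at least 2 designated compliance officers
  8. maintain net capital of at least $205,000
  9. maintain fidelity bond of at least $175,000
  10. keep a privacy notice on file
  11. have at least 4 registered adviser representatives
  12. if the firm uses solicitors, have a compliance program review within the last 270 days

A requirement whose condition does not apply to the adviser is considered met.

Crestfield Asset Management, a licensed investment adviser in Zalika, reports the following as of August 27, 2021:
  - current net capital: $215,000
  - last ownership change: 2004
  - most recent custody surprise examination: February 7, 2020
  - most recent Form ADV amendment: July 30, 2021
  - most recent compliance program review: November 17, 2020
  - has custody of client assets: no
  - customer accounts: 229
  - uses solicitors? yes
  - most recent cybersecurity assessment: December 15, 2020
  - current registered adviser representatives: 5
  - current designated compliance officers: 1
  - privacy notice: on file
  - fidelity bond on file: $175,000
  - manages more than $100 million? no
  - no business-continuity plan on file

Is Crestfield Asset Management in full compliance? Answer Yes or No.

1. Form ADV amendment 28 days ago vs limit 45 → met
2. condition 'has custody of client assets' does not hold → requirement n/a → met
3. condition 'manages more than $100 million' does not hold → requirement n/a → met
4. custody surprise examination 567 days ago vs limit 730 → met
5. business-continuity plan absent → not met
6. cybersecurity assessment 255 days ago vs limit 270 → met
7. designated compliance officers 1 < 2 → not met
8. net capital $215,000 ≥ $205,000 → met
9. fidelity bond $175,000 ≥ $175,000 → met
10. privacy notice present → met
11. registered adviser representatives 5 ≥ 4 → met
12. condition 'uses solicitors' holds; compliance program review 283 days ago vs limit 270 → not met
Not met: 5, 7, 12

No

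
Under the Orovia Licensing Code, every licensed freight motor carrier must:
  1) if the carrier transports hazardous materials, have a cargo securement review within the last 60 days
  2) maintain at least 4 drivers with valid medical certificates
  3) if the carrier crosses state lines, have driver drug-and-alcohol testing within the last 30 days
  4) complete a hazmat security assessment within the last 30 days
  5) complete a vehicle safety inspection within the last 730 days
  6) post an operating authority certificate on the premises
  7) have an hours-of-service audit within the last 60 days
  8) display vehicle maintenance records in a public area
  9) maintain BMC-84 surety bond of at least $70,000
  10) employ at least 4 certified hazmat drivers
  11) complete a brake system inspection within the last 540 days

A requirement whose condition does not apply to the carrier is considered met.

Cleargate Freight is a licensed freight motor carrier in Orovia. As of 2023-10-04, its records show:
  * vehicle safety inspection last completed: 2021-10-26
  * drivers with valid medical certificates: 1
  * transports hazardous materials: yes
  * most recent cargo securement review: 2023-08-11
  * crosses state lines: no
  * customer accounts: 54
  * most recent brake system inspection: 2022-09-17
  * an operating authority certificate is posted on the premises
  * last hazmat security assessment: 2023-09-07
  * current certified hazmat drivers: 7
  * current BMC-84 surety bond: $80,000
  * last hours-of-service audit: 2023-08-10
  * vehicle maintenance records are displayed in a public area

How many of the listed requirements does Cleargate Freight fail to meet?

1. condition 'transports hazardous materials' holds; cargo securement review 54 days ago vs limit 60 → met
2. drivers with valid medical certificates 1 < 4 → not met
3. condition 'crosses state lines' does not hold → requirement n/a → met
4. hazmat security assessment 27 days ago vs limit 30 → met
5. vehicle safety inspection 708 days ago vs limit 730 → met
6. operating authority certificate present → met
7. hours-of-service audit 55 days ago vs limit 60 → met
8. vehicle maintenance records present → met
9. BMC-84 surety bond $80,000 ≥ $70,000 → met
10. certified hazmat drivers 7 ≥ 4 → met
11. brake system inspection 382 days ago vs limit 540 → met
Not met: 1 of 11

1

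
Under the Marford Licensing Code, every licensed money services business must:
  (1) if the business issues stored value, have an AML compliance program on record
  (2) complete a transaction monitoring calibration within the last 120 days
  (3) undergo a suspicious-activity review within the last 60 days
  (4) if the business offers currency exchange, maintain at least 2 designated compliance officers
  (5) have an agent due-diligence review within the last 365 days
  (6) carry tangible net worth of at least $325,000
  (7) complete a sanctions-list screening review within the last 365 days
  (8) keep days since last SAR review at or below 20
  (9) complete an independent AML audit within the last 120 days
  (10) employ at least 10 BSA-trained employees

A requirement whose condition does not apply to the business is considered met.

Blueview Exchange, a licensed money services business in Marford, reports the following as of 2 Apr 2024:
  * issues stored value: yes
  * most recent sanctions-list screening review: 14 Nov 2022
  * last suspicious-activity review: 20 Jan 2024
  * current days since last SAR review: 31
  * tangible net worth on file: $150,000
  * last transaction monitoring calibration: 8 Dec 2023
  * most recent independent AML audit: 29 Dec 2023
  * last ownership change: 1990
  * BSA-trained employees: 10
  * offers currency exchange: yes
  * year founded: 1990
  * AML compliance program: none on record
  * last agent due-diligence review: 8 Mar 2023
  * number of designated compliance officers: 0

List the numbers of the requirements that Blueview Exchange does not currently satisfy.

1. condition 'issues stored value' holds; AML compliance program absent → not met
2. transaction monitoring calibration 116 days ago vs limit 120 → met
3. suspicious-activity review 73 days ago vs limit 60 → not met
4. condition 'offers currency exchange' holds; designated compliance officers 0 < 2 → not met
5. agent due-diligence review 391 days ago vs limit 365 → not met
6. tangible net worth $150,000 < $325,000 → not met
7. sanctions-list screening review 505 days ago vs limit 365 → not met
8. days since last SAR review 31 > 20 → not met
9. independent AML audit 95 days ago vs limit 120 → met
10. BSA-trained employees 10 ≥ 10 → met
Not met: 1, 3, 4, 5, 6, 7, 8

1, 3, 4, 5, 6, 7, 8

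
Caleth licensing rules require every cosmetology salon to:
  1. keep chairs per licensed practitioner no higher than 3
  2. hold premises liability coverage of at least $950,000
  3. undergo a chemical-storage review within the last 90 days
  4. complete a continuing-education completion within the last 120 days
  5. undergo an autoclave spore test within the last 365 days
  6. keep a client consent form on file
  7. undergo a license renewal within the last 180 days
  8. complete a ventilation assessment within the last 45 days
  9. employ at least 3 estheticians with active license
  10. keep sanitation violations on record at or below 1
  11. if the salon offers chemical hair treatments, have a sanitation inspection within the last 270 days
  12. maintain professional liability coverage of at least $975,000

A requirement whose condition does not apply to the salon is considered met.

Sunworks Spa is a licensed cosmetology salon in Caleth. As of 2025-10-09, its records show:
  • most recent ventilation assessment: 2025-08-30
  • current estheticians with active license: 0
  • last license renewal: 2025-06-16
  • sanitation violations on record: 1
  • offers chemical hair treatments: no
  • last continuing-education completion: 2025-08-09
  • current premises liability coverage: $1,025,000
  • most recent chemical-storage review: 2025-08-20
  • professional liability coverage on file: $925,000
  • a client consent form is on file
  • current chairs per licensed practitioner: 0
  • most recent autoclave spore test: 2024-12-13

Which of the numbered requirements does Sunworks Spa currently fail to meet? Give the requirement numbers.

9, 12

1. chairs per licensed practitioner 0 ≤ 3 → met
2. premises liability coverage $1,025,000 ≥ $950,000 → met
3. chemical-storage review 50 days ago vs limit 90 → met
4. continuing-education completion 61 days ago vs limit 120 → met
5. autoclave spore test 300 days ago vs limit 365 → met
6. client consent form present → met
7. license renewal 115 days ago vs limit 180 → met
8. ventilation assessment 40 days ago vs limit 45 → met
9. estheticians with active license 0 < 3 → not met
10. sanitation violations on record 1 ≤ 1 → met
11. condition 'offers chemical hair treatments' does not hold → requirement n/a → met
12. professional liability coverage $925,000 < $975,000 → not met
Not met: 9, 12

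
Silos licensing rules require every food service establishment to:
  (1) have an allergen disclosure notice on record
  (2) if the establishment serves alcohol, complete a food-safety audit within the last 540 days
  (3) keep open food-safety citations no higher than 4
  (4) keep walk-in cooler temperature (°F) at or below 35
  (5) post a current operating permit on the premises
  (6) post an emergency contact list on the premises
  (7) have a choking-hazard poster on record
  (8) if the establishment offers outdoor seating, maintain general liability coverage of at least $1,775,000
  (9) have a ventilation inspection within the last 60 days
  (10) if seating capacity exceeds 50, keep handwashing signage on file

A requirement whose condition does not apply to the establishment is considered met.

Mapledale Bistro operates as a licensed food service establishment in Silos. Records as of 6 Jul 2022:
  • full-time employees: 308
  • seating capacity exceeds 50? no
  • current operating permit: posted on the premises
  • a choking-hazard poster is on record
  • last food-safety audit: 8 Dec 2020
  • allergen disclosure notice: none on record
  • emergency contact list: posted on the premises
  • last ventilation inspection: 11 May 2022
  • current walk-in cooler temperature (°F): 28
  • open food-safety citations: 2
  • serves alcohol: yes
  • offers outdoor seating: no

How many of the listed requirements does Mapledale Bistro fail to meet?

2

1. allergen disclosure notice absent → not met
2. condition 'serves alcohol' holds; food-safety audit 575 days ago vs limit 540 → not met
3. open food-safety citations 2 ≤ 4 → met
4. walk-in cooler temperature (°F) 28 ≤ 35 → met
5. current operating permit present → met
6. emergency contact list present → met
7. choking-hazard poster present → met
8. condition 'offers outdoor seating' does not hold → requirement n/a → met
9. ventilation inspection 56 days ago vs limit 60 → met
10. condition 'seating capacity exceeds 50' does not hold → requirement n/a → met
Not met: 2 of 10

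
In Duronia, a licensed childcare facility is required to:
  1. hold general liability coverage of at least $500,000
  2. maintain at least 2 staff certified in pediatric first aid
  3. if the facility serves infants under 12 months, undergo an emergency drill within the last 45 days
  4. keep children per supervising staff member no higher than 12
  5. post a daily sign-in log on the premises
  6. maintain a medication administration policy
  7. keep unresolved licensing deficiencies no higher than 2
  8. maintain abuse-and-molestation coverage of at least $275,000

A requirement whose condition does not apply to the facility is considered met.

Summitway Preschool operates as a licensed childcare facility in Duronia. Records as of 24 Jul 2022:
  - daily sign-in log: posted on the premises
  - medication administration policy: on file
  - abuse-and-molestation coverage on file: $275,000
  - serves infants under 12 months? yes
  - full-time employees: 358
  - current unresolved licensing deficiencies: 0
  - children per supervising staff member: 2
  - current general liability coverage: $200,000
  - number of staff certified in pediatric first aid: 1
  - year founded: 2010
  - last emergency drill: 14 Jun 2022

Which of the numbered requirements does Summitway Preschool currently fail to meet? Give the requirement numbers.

1, 2

1. general liability coverage $200,000 < $500,000 → not met
2. staff certified in pediatric first aid 1 < 2 → not met
3. condition 'serves infants under 12 months' holds; emergency drill 40 days ago vs limit 45 → met
4. children per supervising staff member 2 ≤ 12 → met
5. daily sign-in log present → met
6. medication administration policy present → met
7. unresolved licensing deficiencies 0 ≤ 2 → met
8. abuse-and-molestation coverage $275,000 ≥ $275,000 → met
Not met: 1, 2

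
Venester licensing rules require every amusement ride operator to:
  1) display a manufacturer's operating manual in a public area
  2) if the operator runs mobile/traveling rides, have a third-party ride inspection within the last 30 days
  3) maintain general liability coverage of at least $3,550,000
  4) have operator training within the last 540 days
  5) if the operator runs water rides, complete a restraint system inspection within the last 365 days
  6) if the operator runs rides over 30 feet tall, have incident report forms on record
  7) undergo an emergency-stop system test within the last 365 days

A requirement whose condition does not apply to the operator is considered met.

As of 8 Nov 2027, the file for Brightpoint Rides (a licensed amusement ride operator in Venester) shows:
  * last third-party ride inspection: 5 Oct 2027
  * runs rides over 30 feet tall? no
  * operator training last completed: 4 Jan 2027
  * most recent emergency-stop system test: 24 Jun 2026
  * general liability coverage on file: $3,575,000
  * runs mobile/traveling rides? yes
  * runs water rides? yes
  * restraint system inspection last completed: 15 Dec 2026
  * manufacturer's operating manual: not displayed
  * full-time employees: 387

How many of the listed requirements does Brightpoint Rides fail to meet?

3

1. manufacturer's operating manual absent → not met
2. condition 'runs mobile/traveling rides' holds; third-party ride inspection 34 days ago vs limit 30 → not met
3. general liability coverage $3,575,000 ≥ $3,550,000 → met
4. operator training 308 days ago vs limit 540 → met
5. condition 'runs water rides' holds; restraint system inspection 328 days ago vs limit 365 → met
6. condition 'runs rides over 30 feet tall' does not hold → requirement n/a → met
7. emergency-stop system test 502 days ago vs limit 365 → not met
Not met: 3 of 7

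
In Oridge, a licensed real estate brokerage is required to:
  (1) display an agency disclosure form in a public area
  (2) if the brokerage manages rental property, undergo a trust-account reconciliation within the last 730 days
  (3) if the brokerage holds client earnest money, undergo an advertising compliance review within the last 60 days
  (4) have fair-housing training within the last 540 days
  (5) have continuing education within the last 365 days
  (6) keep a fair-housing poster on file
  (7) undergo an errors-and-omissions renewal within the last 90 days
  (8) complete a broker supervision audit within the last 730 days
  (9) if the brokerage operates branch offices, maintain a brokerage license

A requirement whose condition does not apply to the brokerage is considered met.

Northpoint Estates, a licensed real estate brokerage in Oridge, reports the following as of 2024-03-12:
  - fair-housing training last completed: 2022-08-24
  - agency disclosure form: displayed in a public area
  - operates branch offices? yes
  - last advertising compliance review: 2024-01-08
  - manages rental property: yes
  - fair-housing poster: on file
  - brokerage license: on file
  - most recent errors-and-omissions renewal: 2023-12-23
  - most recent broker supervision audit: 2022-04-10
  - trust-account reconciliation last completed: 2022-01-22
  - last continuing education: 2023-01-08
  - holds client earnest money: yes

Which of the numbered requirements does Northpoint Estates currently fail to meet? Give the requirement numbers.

2, 3, 4, 5

1. agency disclosure form present → met
2. condition 'manages rental property' holds; trust-account reconciliation 780 days ago vs limit 730 → not met
3. condition 'holds client earnest money' holds; advertising compliance review 64 days ago vs limit 60 → not met
4. fair-housing training 566 days ago vs limit 540 → not met
5. continuing education 429 days ago vs limit 365 → not met
6. fair-housing poster present → met
7. errors-and-omissions renewal 80 days ago vs limit 90 → met
8. broker supervision audit 702 days ago vs limit 730 → met
9. condition 'operates branch offices' holds; brokerage license present → met
Not met: 2, 3, 4, 5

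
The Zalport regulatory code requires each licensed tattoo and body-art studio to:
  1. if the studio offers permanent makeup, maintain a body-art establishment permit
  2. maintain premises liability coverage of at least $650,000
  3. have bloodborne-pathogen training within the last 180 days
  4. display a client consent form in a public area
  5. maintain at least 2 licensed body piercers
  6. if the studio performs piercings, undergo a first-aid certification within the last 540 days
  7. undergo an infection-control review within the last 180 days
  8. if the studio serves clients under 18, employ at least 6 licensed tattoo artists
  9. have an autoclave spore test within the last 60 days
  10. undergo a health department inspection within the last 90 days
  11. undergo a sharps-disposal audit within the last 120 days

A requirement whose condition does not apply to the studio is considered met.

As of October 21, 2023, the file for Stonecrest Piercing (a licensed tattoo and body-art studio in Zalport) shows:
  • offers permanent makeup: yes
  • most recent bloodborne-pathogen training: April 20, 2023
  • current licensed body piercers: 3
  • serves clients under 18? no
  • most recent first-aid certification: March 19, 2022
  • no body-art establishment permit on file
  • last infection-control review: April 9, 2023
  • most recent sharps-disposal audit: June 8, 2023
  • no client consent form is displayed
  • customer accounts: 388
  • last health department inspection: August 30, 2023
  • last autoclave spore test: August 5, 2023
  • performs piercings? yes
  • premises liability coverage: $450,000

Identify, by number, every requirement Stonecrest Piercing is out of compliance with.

1. condition 'offers permanent makeup' holds; body-art establishment permit absent → not met
2. premises liability coverage $450,000 < $650,000 → not met
3. bloodborne-pathogen training 184 days ago vs limit 180 → not met
4. client consent form absent → not met
5. licensed body piercers 3 ≥ 2 → met
6. condition 'performs piercings' holds; first-aid certification 581 days ago vs limit 540 → not met
7. infection-control review 195 days ago vs limit 180 → not met
8. condition 'serves clients under 18' does not hold → requirement n/a → met
9. autoclave spore test 77 days ago vs limit 60 → not met
10. health department inspection 52 days ago vs limit 90 → met
11. sharps-disposal audit 135 days ago vs limit 120 → not met
Not met: 1, 2, 3, 4, 6, 7, 9, 11

1, 2, 3, 4, 6, 7, 9, 11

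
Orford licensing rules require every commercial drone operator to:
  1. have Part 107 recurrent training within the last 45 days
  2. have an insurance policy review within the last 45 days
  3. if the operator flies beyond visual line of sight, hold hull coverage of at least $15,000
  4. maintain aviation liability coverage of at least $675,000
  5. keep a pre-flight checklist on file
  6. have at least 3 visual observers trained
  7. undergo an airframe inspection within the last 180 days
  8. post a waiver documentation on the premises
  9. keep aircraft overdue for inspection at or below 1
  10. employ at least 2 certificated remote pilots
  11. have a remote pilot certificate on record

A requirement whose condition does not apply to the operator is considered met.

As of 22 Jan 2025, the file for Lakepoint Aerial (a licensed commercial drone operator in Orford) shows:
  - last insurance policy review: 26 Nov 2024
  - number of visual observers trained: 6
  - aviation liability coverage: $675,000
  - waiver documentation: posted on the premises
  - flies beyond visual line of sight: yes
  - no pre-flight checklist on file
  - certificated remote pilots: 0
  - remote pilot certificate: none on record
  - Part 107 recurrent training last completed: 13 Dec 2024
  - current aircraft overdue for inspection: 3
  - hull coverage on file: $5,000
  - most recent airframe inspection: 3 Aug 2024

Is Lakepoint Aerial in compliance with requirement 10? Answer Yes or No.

No

10. certificated remote pilots 0 < 2 → not met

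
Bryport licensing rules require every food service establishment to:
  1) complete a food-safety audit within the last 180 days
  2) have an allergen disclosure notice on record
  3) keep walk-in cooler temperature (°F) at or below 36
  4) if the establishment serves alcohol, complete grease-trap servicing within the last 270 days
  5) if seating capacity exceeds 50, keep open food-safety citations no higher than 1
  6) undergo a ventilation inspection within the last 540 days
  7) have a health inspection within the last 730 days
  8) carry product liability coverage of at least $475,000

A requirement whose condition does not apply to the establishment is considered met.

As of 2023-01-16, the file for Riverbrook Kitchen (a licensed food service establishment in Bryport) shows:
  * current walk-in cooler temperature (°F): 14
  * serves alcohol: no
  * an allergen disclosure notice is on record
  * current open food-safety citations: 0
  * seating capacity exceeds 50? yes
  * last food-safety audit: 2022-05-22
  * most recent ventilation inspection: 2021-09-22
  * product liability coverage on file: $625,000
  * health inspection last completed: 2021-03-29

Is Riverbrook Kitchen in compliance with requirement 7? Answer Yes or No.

Yes

7. health inspection 658 days ago vs limit 730 → met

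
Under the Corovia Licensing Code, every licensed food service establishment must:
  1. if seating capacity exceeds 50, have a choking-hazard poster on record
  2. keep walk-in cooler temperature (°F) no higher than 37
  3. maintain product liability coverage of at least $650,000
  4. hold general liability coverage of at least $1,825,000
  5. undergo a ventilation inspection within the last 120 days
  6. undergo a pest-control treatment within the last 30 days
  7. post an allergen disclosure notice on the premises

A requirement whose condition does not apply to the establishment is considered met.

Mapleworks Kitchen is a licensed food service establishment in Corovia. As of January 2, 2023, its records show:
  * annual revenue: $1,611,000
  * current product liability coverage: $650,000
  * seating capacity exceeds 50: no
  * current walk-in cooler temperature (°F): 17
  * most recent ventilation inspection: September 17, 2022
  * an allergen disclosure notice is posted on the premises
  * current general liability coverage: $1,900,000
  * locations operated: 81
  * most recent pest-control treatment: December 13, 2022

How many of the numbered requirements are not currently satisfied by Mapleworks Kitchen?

0

1. condition 'seating capacity exceeds 50' does not hold → requirement n/a → met
2. walk-in cooler temperature (°F) 17 ≤ 37 → met
3. product liability coverage $650,000 ≥ $650,000 → met
4. general liability coverage $1,900,000 ≥ $1,825,000 → met
5. ventilation inspection 107 days ago vs limit 120 → met
6. pest-control treatment 20 days ago vs limit 30 → met
7. allergen disclosure notice present → met
Not met: 0 of 7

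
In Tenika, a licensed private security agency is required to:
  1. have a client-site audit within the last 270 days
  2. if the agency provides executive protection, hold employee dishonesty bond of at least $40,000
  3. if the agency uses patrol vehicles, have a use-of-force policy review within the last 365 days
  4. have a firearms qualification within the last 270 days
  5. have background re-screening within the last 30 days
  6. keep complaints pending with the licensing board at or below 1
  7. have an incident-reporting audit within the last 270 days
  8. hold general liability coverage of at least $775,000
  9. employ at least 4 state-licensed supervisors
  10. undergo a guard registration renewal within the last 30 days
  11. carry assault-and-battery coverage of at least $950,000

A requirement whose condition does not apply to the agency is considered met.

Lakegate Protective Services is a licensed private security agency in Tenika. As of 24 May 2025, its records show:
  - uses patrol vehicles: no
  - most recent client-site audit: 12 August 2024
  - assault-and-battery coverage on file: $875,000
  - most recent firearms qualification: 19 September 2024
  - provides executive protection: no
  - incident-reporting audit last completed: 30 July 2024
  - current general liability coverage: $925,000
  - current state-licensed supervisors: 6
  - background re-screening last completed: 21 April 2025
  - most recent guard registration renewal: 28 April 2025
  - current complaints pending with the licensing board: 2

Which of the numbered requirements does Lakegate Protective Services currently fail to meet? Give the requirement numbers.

1, 5, 6, 7, 11

1. client-site audit 285 days ago vs limit 270 → not met
2. condition 'provides executive protection' does not hold → requirement n/a → met
3. condition 'uses patrol vehicles' does not hold → requirement n/a → met
4. firearms qualification 247 days ago vs limit 270 → met
5. background re-screening 33 days ago vs limit 30 → not met
6. complaints pending with the licensing board 2 > 1 → not met
7. incident-reporting audit 298 days ago vs limit 270 → not met
8. general liability coverage $925,000 ≥ $775,000 → met
9. state-licensed supervisors 6 ≥ 4 → met
10. guard registration renewal 26 days ago vs limit 30 → met
11. assault-and-battery coverage $875,000 < $950,000 → not met
Not met: 1, 5, 6, 7, 11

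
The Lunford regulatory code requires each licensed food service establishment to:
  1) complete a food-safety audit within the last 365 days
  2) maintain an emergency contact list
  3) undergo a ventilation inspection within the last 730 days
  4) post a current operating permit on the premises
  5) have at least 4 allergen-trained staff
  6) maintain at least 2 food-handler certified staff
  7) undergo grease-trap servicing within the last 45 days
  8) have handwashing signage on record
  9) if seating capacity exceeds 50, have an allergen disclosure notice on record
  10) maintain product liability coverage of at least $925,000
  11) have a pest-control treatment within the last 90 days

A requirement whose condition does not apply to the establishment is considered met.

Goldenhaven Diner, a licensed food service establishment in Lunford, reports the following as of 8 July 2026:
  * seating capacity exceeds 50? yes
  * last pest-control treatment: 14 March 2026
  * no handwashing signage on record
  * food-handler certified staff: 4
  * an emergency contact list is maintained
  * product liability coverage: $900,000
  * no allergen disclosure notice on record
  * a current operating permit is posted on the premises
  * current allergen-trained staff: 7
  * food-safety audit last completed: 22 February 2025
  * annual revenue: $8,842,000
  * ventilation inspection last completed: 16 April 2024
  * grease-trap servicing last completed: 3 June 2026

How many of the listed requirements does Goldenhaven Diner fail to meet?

1. food-safety audit 501 days ago vs limit 365 → not met
2. emergency contact list present → met
3. ventilation inspection 813 days ago vs limit 730 → not met
4. current operating permit present → met
5. allergen-trained staff 7 ≥ 4 → met
6. food-handler certified staff 4 ≥ 2 → met
7. grease-trap servicing 35 days ago vs limit 45 → met
8. handwashing signage absent → not met
9. condition 'seating capacity exceeds 50' holds; allergen disclosure notice absent → not met
10. product liability coverage $900,000 < $925,000 → not met
11. pest-control treatment 116 days ago vs limit 90 → not met
Not met: 6 of 11

6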